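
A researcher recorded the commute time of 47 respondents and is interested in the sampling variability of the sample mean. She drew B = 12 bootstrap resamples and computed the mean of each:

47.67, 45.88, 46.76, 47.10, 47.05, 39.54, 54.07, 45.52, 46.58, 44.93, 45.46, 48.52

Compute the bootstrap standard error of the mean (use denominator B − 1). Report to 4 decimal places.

SE* = 3.2575

Bootstrap SE is the standard deviation of the 12 replicate means.
Mean of replicates: (47.67 + 45.88 + 46.76 + 47.10 + 47.05 + 39.54 + 54.07 + 45.52 + 46.58 + 44.93 + 45.46 + 48.52) / 12 = 559.08000 / 12 = 46.59000
Sum of squared deviations: (+1.08000)² + (−0.71000)² + (+0.17000)² + (+0.51000)² + (+0.46000)² + (−7.05000)² + (+7.48000)² + (−1.07000)² + (−0.01000)² + (−1.66000)² + (−1.13000)² + (+1.93000)² = 116.72640
Variance = 116.72640 / 11 = 10.61149
SE* = √10.61149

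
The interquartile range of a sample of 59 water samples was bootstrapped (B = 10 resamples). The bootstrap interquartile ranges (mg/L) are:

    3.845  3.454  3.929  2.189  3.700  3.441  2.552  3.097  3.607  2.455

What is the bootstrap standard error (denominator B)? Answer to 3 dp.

SE* = 0.590

Bootstrap SE is the standard deviation of the 10 replicate interquartile ranges.
Mean of replicates: (3.845 + 3.454 + 3.929 + 2.189 + 3.700 + 3.441 + 2.552 + 3.097 + 3.607 + 2.455) / 10 = 32.2690 / 10 = 3.2269
Sum of squared deviations: (+0.6181)² + (+0.2271)² + (+0.7021)² + (−1.0379)² + (+0.4731)² + (+0.2141)² + (−0.6749)² + (−0.1299)² + (+0.3801)² + (−0.7719)² = 3.4861
Variance = 3.4861 / 10 = 0.3486
SE* = √0.3486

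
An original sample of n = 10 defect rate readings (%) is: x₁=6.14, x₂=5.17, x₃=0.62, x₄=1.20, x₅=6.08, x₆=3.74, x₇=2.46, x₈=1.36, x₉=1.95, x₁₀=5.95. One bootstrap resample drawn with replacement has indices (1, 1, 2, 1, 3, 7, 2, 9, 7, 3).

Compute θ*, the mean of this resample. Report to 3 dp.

θ* = 3.687

Resample values: 6.14, 6.14, 5.17, 6.14, 0.62, 2.46, 5.17, 1.95, 2.46, 0.62.
Mean = (6.14 + 6.14 + 5.17 + 6.14 + 0.62 + 2.46 + 5.17 + 1.95 + 2.46 + 0.62) / 10 = 36.870 / 10 = 3.687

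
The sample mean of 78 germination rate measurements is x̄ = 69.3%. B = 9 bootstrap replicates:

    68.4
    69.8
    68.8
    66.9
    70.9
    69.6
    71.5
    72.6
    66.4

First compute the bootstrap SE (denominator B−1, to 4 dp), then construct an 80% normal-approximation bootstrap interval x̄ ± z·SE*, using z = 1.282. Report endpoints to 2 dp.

(66.67, 71.93)

Mean of replicates = 69.4333; sum of squared deviations = 33.7000; SE* = √(33.7000/8) = 2.0524
Margin = 1.282 × 2.0524 = 2.631
Interval: 69.3 ± 2.631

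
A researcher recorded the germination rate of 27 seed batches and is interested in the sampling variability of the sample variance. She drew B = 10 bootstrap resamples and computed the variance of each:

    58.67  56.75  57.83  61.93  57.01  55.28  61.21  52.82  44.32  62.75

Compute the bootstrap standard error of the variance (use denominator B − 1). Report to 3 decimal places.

Bootstrap SE is the standard deviation of the 10 replicate variances.
Mean of replicates: (58.67 + 56.75 + 57.83 + 61.93 + 57.01 + 55.28 + 61.21 + 52.82 + 44.32 + 62.75) / 10 = 568.5700 / 10 = 56.8570
Sum of squared deviations: (+1.8130)² + (−0.1070)² + (+0.9730)² + (+5.0730)² + (+0.1530)² + (−1.5770)² + (+4.3530)² + (−4.0370)² + (−12.5370)² + (+5.8930)² = 259.6406
Variance = 259.6406 / 9 = 28.8490
SE* = √28.8490

SE* = 5.371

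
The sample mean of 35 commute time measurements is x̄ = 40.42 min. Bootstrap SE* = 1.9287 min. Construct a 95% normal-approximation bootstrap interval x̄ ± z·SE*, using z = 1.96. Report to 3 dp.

Margin = 1.96 × 1.9287 = 3.7803
Interval: 40.42 ± 3.7803

(36.640, 44.200)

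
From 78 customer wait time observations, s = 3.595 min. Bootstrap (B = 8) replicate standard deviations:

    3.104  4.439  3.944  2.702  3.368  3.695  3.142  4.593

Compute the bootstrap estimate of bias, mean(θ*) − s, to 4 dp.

bias = +0.0284

mean(θ*) = (3.104 + 4.439 + 3.944 + 2.702 + 3.368 + 3.695 + 3.142 + 4.593) / 8 = 3.62337
bias = 3.62337 − 3.595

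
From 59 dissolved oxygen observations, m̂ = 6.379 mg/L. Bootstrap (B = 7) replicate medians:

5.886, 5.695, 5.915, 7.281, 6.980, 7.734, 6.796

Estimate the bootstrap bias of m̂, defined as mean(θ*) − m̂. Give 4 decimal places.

bias = +0.2334

mean(θ*) = (5.886 + 5.695 + 5.915 + 7.281 + 6.980 + 7.734 + 6.796) / 7 = 6.61243
bias = 6.61243 − 6.379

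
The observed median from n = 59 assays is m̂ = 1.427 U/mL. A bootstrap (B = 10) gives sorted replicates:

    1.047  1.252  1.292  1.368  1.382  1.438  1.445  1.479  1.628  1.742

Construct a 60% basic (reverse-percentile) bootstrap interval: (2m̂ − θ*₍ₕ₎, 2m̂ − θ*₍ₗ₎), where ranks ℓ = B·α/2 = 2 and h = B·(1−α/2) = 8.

(1.375, 1.602)

Percentile endpoints at ranks 2 and 8: θ*₍2₎ = 1.252, θ*₍8₎ = 1.479.
Basic interval reflects these around m̂:
  lower = 2 × 1.427 − 1.479 = 1.375
  upper = 2 × 1.427 − 1.252 = 1.602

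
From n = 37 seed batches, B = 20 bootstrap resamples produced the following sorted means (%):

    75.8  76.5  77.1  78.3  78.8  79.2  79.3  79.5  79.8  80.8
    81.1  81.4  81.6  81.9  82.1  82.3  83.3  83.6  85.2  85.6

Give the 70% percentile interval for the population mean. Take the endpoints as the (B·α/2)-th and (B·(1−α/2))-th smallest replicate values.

(77.1, 83.3)

α = 0.30; lower rank = 20 × 0.150 = 3; upper rank = 20 × 0.850 = 17.
The 3rd smallest replicate is 77.1; the 17th is 83.3.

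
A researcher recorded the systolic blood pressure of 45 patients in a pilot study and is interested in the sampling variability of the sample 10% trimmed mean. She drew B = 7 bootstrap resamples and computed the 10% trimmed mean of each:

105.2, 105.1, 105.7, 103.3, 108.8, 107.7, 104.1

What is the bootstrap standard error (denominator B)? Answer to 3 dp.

Bootstrap SE is the standard deviation of the 7 replicate 10% trimmed means.
Mean of replicates: (105.2 + 105.1 + 105.7 + 103.3 + 108.8 + 107.7 + 104.1) / 7 = 739.9000 / 7 = 105.7000
Sum of squared deviations: (−0.5000)² + (−0.6000)² + (+0.0000)² + (−2.4000)² + (+3.1000)² + (+2.0000)² + (−1.6000)² = 22.5400
Variance = 22.5400 / 7 = 3.2200
SE* = √3.2200

SE* = 1.794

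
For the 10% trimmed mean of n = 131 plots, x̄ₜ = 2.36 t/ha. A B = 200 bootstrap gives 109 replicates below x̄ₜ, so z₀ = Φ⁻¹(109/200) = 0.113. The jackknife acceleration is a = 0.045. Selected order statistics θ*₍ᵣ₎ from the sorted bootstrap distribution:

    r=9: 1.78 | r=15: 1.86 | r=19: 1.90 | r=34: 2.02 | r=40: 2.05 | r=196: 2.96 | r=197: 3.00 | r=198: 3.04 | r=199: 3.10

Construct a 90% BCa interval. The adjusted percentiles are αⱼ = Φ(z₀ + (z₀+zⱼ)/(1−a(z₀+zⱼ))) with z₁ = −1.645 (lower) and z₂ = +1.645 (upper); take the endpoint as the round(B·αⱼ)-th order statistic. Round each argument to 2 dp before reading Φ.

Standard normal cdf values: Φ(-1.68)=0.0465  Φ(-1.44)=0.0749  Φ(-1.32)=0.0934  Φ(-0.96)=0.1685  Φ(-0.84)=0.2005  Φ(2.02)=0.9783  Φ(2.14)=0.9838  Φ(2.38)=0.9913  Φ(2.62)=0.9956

Lower: z₀ + z₁ = 0.113 + (-1.645) = -1.532; 1 − a(z₀+z₁) = 1 − (0.045)(-1.532) = 1.0689; argument = 0.113 + (-1.532)/1.0689 = -1.3202 → -1.32.
α₁ = Φ(-1.32) = 0.0934; rank = round(200 × 0.0934) = 19; θ*₍19₎ = 1.90.
Upper: z₀ + z₂ = 1.758; 1 − a(z₀+z₂) = 0.9209; argument = 2.0220 → 2.02; α₂ = 0.9783; rank = 196; θ*₍196₎ = 2.96.

(1.90, 2.96)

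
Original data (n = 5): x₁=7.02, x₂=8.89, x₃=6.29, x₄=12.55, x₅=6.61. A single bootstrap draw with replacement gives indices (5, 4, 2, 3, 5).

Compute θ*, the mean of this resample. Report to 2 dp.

Resample values: 6.61, 12.55, 8.89, 6.29, 6.61.
Mean = (6.61 + 12.55 + 8.89 + 6.29 + 6.61) / 5 = 40.950 / 5 = 8.19

θ* = 8.19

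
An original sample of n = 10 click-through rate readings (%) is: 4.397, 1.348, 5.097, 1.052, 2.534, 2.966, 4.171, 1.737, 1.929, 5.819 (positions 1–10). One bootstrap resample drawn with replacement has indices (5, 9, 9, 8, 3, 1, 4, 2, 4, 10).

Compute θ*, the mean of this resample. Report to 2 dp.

Resample values: 2.534, 1.929, 1.929, 1.737, 5.097, 4.397, 1.052, 1.348, 1.052, 5.819.
Mean = (2.534 + 1.929 + 1.929 + 1.737 + 5.097 + 4.397 + 1.052 + 1.348 + 1.052 + 5.819) / 10 = 26.8940 / 10 = 2.69

θ* = 2.69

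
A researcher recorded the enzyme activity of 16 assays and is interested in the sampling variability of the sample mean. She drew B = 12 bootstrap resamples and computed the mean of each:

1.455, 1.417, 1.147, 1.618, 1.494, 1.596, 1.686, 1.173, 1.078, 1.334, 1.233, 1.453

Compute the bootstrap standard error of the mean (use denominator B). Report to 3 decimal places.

Bootstrap SE is the standard deviation of the 12 replicate means.
Mean of replicates: (1.455 + 1.417 + 1.147 + 1.618 + 1.494 + 1.596 + 1.686 + 1.173 + 1.078 + 1.334 + 1.233 + 1.453) / 12 = 16.6840 / 12 = 1.3903
Sum of squared deviations: (+0.0647)² + (+0.0267)² + (−0.2433)² + (+0.2277)² + (+0.1037)² + (+0.2057)² + (+0.2957)² + (−0.2173)² + (−0.3123)² + (−0.0563)² + (−0.1573)² + (+0.0627)² = 0.4330
Variance = 0.4330 / 12 = 0.0361
SE* = √0.0361

SE* = 0.190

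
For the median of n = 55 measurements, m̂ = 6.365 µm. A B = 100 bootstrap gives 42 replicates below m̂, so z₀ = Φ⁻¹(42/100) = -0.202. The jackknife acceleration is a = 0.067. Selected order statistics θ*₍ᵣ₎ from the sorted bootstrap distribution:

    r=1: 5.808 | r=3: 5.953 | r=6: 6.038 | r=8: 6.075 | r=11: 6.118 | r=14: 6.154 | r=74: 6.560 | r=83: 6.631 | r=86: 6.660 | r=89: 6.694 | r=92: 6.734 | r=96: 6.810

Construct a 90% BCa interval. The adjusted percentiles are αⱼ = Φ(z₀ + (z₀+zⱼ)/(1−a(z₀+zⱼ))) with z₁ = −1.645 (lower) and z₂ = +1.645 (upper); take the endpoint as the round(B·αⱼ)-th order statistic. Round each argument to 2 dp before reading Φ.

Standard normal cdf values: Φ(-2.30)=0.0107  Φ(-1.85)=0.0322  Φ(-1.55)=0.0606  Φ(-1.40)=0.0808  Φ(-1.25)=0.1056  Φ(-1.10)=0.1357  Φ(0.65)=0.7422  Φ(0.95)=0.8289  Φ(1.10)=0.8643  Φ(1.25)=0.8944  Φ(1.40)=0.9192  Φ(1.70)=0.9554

Lower: z₀ + z₁ = -0.202 + (-1.645) = -1.847; 1 − a(z₀+z₁) = 1 − (0.067)(-1.847) = 1.1237; argument = -0.202 + (-1.847)/1.1237 = -1.8456 → -1.85.
α₁ = Φ(-1.85) = 0.0322; rank = round(100 × 0.0322) = 3; θ*₍3₎ = 5.953.
Upper: z₀ + z₂ = 1.443; 1 − a(z₀+z₂) = 0.9033; argument = 1.3954 → 1.40; α₂ = 0.9192; rank = 92; θ*₍92₎ = 6.734.

(5.953, 6.734)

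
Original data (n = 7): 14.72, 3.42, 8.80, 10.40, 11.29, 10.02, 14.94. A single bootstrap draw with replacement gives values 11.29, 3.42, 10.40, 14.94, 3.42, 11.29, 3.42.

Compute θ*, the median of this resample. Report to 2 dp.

Sorted: 3.42, 3.42, 3.42, 10.40, 11.29, 11.29, 14.94
Median = middle value = 10.40

θ* = 10.40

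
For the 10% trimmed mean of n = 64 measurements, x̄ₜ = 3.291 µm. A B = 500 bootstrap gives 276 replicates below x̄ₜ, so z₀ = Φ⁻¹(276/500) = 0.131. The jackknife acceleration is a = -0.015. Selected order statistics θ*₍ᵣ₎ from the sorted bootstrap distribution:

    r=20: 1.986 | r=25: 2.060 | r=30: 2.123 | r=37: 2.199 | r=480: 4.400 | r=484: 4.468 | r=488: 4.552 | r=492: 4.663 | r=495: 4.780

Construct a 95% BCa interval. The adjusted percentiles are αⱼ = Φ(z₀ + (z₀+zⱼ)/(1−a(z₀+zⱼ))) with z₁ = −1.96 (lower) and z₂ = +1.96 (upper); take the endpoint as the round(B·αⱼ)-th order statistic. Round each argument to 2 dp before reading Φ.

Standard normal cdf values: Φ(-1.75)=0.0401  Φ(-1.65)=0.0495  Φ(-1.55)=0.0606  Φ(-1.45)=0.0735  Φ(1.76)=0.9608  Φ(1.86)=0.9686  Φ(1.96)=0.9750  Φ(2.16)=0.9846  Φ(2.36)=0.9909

(1.986, 4.663)

Lower: z₀ + z₁ = 0.131 + (-1.960) = -1.829; 1 − a(z₀+z₁) = 1 − (-0.015)(-1.829) = 0.9726; argument = 0.131 + (-1.829)/0.9726 = -1.7496 → -1.75.
α₁ = Φ(-1.75) = 0.0401; rank = round(500 × 0.0401) = 20; θ*₍20₎ = 1.986.
Upper: z₀ + z₂ = 2.091; 1 − a(z₀+z₂) = 1.0314; argument = 2.1584 → 2.16; α₂ = 0.9846; rank = 492; θ*₍492₎ = 4.663.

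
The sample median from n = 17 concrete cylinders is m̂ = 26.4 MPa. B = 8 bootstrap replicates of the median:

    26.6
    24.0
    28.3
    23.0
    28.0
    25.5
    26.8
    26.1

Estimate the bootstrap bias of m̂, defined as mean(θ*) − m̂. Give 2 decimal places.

mean(θ*) = (26.6 + 24.0 + 28.3 + 23.0 + 28.0 + 25.5 + 26.8 + 26.1) / 8 = 26.038
bias = 26.038 − 26.4

bias = −0.36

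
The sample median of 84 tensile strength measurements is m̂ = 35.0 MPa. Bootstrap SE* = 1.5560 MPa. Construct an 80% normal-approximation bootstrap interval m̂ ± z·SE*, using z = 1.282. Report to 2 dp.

Margin = 1.282 × 1.5560 = 1.995
Interval: 35.0 ± 1.995

(33.01, 36.99)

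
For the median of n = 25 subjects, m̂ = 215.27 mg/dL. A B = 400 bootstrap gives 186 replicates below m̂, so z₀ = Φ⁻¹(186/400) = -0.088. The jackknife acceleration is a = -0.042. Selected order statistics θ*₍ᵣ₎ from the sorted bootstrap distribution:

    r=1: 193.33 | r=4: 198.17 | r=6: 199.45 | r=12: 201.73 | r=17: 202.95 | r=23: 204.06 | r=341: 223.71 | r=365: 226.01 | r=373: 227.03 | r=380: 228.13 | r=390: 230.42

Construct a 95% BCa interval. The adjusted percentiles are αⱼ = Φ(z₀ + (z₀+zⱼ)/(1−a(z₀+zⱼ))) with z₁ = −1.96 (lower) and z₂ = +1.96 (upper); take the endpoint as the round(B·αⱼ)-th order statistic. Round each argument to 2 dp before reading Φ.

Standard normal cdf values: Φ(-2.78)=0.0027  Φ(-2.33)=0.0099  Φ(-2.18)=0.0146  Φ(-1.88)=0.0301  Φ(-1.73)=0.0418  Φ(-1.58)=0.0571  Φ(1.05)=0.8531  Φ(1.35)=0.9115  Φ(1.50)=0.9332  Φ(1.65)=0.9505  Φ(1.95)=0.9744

Lower: z₀ + z₁ = -0.088 + (-1.960) = -2.048; 1 − a(z₀+z₁) = 1 − (-0.042)(-2.048) = 0.9140; argument = -0.088 + (-2.048)/0.9140 = -2.3287 → -2.33.
α₁ = Φ(-2.33) = 0.0099; rank = round(400 × 0.0099) = 4; θ*₍4₎ = 198.17.
Upper: z₀ + z₂ = 1.872; 1 − a(z₀+z₂) = 1.0786; argument = 1.6475 → 1.65; α₂ = 0.9505; rank = 380; θ*₍380₎ = 228.13.

(198.17, 228.13)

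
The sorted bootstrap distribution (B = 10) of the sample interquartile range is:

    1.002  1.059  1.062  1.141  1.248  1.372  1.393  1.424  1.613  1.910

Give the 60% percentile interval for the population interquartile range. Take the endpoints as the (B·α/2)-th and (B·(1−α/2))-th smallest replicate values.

α = 0.40; lower rank = 10 × 0.200 = 2; upper rank = 10 × 0.800 = 8.
The 2nd smallest replicate is 1.059; the 8th is 1.424.

(1.059, 1.424)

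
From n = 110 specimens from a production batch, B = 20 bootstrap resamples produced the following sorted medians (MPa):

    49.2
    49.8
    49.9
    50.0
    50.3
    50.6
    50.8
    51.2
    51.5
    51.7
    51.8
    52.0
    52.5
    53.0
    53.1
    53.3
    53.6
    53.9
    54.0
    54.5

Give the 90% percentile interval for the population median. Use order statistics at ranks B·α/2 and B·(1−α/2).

(49.2, 54.0)

α = 0.10; lower rank = 20 × 0.050 = 1; upper rank = 20 × 0.950 = 19.
The 1st smallest replicate is 49.2; the 19th is 54.0.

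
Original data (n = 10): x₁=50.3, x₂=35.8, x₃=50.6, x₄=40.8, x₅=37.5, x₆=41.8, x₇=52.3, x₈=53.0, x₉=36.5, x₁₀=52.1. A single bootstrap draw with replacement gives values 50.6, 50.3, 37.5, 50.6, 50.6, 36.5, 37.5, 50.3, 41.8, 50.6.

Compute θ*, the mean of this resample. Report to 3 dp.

Mean = (50.6 + 50.3 + 37.5 + 50.6 + 50.6 + 36.5 + 37.5 + 50.3 + 41.8 + 50.6) / 10 = 456.30 / 10 = 45.630

θ* = 45.630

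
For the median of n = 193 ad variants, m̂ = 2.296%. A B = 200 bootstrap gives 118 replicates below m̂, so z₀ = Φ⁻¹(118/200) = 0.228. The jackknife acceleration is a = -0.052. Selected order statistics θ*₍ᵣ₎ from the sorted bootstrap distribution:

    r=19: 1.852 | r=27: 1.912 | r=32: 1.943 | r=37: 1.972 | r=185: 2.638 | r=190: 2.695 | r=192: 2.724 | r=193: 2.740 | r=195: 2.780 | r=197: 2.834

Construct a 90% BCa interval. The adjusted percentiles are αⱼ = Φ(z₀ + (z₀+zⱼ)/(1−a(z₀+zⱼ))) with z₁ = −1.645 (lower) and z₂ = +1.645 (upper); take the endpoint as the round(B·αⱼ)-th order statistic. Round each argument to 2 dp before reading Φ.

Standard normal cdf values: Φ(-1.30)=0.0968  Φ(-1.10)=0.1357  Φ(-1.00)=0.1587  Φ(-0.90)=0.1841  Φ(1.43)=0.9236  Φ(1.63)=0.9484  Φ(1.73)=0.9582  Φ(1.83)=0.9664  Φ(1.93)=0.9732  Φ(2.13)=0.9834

Lower: z₀ + z₁ = 0.228 + (-1.645) = -1.417; 1 − a(z₀+z₁) = 1 − (-0.052)(-1.417) = 0.9263; argument = 0.228 + (-1.417)/0.9263 = -1.3017 → -1.30.
α₁ = Φ(-1.30) = 0.0968; rank = round(200 × 0.0968) = 19; θ*₍19₎ = 1.852.
Upper: z₀ + z₂ = 1.873; 1 − a(z₀+z₂) = 1.0974; argument = 1.9348 → 1.93; α₂ = 0.9732; rank = 195; θ*₍195₎ = 2.780.

(1.852, 2.780)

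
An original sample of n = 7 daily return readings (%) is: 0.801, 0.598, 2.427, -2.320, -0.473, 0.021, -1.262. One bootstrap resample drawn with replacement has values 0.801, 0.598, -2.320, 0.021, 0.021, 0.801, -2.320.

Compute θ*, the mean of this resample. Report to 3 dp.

θ* = -0.343

Mean = (0.801 + 0.598 + (-2.320) + 0.021 + 0.021 + 0.801 + (-2.320)) / 7 = -2.3980 / 7 = -0.343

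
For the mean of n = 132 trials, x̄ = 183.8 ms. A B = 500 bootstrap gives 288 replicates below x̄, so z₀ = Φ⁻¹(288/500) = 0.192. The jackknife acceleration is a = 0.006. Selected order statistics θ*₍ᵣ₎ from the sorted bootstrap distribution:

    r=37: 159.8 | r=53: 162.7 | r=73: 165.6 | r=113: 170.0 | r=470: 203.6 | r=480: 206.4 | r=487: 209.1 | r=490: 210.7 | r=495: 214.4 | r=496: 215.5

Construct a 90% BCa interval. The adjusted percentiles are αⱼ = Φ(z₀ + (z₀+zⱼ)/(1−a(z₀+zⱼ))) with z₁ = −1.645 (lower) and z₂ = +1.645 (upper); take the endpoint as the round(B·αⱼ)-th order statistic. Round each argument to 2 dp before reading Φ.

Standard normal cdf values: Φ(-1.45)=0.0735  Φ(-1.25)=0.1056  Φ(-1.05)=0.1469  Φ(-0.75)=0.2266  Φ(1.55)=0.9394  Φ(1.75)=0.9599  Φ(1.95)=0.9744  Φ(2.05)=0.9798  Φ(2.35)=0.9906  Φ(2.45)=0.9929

(162.7, 210.7)

Lower: z₀ + z₁ = 0.192 + (-1.645) = -1.453; 1 − a(z₀+z₁) = 1 − (0.006)(-1.453) = 1.0087; argument = 0.192 + (-1.453)/1.0087 = -1.2484 → -1.25.
α₁ = Φ(-1.25) = 0.1056; rank = round(500 × 0.1056) = 53; θ*₍53₎ = 162.7.
Upper: z₀ + z₂ = 1.837; 1 − a(z₀+z₂) = 0.9890; argument = 2.0495 → 2.05; α₂ = 0.9798; rank = 490; θ*₍490₎ = 210.7.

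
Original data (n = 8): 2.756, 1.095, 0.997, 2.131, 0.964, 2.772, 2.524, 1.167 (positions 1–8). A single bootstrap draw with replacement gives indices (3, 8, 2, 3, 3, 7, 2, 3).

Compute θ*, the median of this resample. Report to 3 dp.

Resample values: 0.997, 1.167, 1.095, 0.997, 0.997, 2.524, 1.095, 0.997.
Sorted: 0.997, 0.997, 0.997, 0.997, 1.095, 1.095, 1.167, 2.524
Median = average of the two middle values = 1.046

θ* = 1.046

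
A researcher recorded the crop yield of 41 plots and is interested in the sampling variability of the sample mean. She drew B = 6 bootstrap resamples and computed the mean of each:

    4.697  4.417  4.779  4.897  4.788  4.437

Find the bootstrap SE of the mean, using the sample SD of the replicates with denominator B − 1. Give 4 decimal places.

SE* = 0.1982

Bootstrap SE is the standard deviation of the 6 replicate means.
Mean of replicates: (4.697 + 4.417 + 4.779 + 4.897 + 4.788 + 4.437) / 6 = 28.01500 / 6 = 4.66917
Sum of squared deviations: (+0.02783)² + (−0.25217)² + (+0.10983)² + (+0.22783)² + (+0.11883)² + (−0.23217)² = 0.19636
Variance = 0.19636 / 5 = 0.03927
SE* = √0.03927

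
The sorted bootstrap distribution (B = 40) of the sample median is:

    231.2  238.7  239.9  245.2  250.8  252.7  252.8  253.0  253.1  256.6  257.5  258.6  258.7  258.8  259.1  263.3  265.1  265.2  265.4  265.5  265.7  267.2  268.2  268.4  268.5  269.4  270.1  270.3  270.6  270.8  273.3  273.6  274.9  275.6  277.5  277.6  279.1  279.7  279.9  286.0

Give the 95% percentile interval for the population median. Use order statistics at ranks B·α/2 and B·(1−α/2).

(231.2, 279.9)

α = 0.05; lower rank = 40 × 0.025 = 1; upper rank = 40 × 0.975 = 39.
The 1st smallest replicate is 231.2; the 39th is 279.9.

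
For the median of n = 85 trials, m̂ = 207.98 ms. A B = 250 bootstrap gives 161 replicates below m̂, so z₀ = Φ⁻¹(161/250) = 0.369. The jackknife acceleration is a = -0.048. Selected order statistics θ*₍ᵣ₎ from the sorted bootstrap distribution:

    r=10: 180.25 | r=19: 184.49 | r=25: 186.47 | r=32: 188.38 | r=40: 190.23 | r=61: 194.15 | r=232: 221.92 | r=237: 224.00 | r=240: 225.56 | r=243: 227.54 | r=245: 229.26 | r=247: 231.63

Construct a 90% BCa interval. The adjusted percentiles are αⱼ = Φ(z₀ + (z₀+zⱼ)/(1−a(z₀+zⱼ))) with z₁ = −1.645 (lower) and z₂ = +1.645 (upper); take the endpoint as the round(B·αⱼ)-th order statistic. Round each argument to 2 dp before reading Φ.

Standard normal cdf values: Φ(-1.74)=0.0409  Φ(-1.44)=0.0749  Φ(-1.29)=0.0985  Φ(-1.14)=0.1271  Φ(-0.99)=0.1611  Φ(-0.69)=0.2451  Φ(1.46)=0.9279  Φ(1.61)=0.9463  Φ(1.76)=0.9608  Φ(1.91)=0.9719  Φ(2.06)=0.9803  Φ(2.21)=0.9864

Lower: z₀ + z₁ = 0.369 + (-1.645) = -1.276; 1 − a(z₀+z₁) = 1 − (-0.048)(-1.276) = 0.9388; argument = 0.369 + (-1.276)/0.9388 = -0.9903 → -0.99.
α₁ = Φ(-0.99) = 0.1611; rank = round(250 × 0.1611) = 40; θ*₍40₎ = 190.23.
Upper: z₀ + z₂ = 2.014; 1 − a(z₀+z₂) = 1.0967; argument = 2.2055 → 2.21; α₂ = 0.9864; rank = 247; θ*₍247₎ = 231.63.

(190.23, 231.63)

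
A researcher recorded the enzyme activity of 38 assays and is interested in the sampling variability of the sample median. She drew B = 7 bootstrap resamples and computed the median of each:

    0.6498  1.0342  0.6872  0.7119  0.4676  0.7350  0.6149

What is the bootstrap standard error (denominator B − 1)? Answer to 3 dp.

Bootstrap SE is the standard deviation of the 7 replicate medians.
Mean of replicates: (0.6498 + 1.0342 + 0.6872 + 0.7119 + 0.4676 + 0.7350 + 0.6149) / 7 = 4.90060 / 7 = 0.70009
Sum of squared deviations: (−0.05029)² + (+0.33411)² + (−0.01289)² + (+0.01181)² + (−0.23249)² + (+0.03491)² + (−0.08519)² = 0.17699
Variance = 0.17699 / 6 = 0.02950
SE* = √0.02950

SE* = 0.172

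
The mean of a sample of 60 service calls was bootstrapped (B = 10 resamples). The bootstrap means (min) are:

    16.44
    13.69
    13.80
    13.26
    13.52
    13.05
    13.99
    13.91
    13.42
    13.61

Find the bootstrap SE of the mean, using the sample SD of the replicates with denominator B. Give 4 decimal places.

SE* = 0.8997

Bootstrap SE is the standard deviation of the 10 replicate means.
Mean of replicates: (16.44 + 13.69 + 13.80 + 13.26 + 13.52 + 13.05 + 13.99 + 13.91 + 13.42 + 13.61) / 10 = 138.69000 / 10 = 13.86900
Sum of squared deviations: (+2.57100)² + (−0.17900)² + (−0.06900)² + (−0.60900)² + (−0.34900)² + (−0.81900)² + (+0.12100)² + (+0.04100)² + (−0.44900)² + (−0.25900)² = 8.09529
Variance = 8.09529 / 10 = 0.80953
SE* = √0.80953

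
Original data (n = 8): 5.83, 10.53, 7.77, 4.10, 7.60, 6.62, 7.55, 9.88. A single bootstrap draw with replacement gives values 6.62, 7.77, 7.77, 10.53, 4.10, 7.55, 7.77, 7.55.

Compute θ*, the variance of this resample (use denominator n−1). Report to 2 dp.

Mean = 7.4575; sum of squared deviations = 21.7245
s² = 21.7245 / 7 = 3.1035

θ* = 3.10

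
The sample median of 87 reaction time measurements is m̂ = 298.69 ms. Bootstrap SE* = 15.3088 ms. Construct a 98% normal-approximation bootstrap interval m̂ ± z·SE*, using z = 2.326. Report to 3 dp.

Margin = 2.326 × 15.3088 = 35.6083
Interval: 298.69 ± 35.6083

(263.082, 334.298)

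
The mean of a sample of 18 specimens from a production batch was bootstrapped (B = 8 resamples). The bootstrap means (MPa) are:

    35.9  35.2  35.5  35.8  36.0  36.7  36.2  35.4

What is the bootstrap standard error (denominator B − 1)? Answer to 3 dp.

SE* = 0.481

Bootstrap SE is the standard deviation of the 8 replicate means.
Mean of replicates: (35.9 + 35.2 + 35.5 + 35.8 + 36.0 + 36.7 + 36.2 + 35.4) / 8 = 286.7000 / 8 = 35.8375
Sum of squared deviations: (+0.0625)² + (−0.6375)² + (−0.3375)² + (−0.0375)² + (+0.1625)² + (+0.8625)² + (+0.3625)² + (−0.4375)² = 1.6188
Variance = 1.6188 / 7 = 0.2313
SE* = √0.2313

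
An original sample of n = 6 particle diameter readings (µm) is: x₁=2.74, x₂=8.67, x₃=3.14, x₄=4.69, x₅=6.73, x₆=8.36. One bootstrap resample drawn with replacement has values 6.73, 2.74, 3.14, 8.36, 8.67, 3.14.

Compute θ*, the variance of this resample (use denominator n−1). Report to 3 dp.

θ* = 7.698

Mean = 5.4633; sum of squared deviations = 38.4901
s² = 38.4901 / 5 = 7.6980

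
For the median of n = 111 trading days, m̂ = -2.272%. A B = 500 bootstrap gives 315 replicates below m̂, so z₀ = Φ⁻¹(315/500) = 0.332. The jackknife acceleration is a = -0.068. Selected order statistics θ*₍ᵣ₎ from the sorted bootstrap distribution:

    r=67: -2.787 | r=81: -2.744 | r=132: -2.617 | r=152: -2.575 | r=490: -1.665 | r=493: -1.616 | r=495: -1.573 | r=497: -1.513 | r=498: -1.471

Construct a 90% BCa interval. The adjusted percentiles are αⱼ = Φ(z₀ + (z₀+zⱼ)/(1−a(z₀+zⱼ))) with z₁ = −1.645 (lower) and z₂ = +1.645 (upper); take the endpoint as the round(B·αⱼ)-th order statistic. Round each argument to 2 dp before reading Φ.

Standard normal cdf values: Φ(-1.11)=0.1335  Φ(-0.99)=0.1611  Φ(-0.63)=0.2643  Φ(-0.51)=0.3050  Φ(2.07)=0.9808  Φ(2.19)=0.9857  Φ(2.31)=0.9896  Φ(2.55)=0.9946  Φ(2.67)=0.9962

Lower: z₀ + z₁ = 0.332 + (-1.645) = -1.313; 1 − a(z₀+z₁) = 1 − (-0.068)(-1.313) = 0.9107; argument = 0.332 + (-1.313)/0.9107 = -1.1097 → -1.11.
α₁ = Φ(-1.11) = 0.1335; rank = round(500 × 0.1335) = 67; θ*₍67₎ = -2.787.
Upper: z₀ + z₂ = 1.977; 1 − a(z₀+z₂) = 1.1344; argument = 2.0747 → 2.07; α₂ = 0.9808; rank = 490; θ*₍490₎ = -1.665.

(-2.787, -1.665)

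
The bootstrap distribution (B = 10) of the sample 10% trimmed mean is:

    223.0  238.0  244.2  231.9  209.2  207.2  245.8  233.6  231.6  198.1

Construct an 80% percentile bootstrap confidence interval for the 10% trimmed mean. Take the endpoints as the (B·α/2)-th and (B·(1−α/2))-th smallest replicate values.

(198.1, 244.2)

Sorted replicates: 198.1, 207.2, 209.2, 223.0, 231.6, 231.9, 233.6, 238.0, 244.2, 245.8
α = 0.20; lower rank = 10 × 0.100 = 1; upper rank = 10 × 0.900 = 9.
The 1st smallest replicate is 198.1; the 9th is 244.2.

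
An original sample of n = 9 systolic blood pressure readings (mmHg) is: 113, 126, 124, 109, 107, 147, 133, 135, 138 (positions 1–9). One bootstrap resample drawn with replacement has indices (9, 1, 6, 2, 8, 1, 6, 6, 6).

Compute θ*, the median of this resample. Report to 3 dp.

θ* = 138.000

Resample values: 138, 113, 147, 126, 135, 113, 147, 147, 147.
Sorted: 113, 113, 126, 135, 138, 147, 147, 147, 147
Median = middle value = 138.000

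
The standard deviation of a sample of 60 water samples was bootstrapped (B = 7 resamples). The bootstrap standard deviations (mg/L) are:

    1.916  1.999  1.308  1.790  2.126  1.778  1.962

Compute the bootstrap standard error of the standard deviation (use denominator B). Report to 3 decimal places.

Bootstrap SE is the standard deviation of the 7 replicate standard deviations.
Mean of replicates: (1.916 + 1.999 + 1.308 + 1.790 + 2.126 + 1.778 + 1.962) / 7 = 12.8790 / 7 = 1.8399
Sum of squared deviations: (+0.0761)² + (+0.1591)² + (−0.5319)² + (−0.0499)² + (+0.2861)² + (−0.0619)² + (+0.1221)² = 0.4171
Variance = 0.4171 / 7 = 0.0596
SE* = √0.0596

SE* = 0.244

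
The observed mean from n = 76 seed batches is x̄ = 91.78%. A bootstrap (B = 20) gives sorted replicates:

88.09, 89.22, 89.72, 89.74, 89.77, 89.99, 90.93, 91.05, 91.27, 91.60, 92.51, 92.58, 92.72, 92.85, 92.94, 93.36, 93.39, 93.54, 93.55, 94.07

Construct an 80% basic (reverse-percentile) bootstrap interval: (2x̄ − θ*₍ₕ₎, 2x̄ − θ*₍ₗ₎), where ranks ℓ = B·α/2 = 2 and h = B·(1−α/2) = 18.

(90.02, 94.34)

Percentile endpoints at ranks 2 and 18: θ*₍2₎ = 89.22, θ*₍18₎ = 93.54.
Basic interval reflects these around x̄:
  lower = 2 × 91.78 − 93.54 = 90.02
  upper = 2 × 91.78 − 89.22 = 94.34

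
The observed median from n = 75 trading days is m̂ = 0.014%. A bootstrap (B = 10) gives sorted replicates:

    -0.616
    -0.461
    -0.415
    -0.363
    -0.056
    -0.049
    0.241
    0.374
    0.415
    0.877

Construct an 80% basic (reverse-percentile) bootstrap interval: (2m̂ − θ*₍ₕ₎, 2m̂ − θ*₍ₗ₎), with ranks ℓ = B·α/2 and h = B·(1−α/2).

(-0.387, 0.644)

Percentile endpoints at ranks 1 and 9: θ*₍1₎ = -0.616, θ*₍9₎ = 0.415.
Basic interval reflects these around m̂:
  lower = 2 × 0.014 − 0.415 = -0.387
  upper = 2 × 0.014 − -0.616 = 0.644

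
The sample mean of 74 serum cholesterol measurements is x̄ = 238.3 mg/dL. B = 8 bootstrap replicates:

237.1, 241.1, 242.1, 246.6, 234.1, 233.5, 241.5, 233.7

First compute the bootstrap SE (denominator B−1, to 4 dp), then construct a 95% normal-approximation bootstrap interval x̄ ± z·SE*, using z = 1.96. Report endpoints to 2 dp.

(228.83, 247.77)

Mean of replicates = 238.7125; sum of squared deviations = 163.3288; SE* = √(163.3288/7) = 4.8304
Margin = 1.96 × 4.8304 = 9.468
Interval: 238.3 ± 9.468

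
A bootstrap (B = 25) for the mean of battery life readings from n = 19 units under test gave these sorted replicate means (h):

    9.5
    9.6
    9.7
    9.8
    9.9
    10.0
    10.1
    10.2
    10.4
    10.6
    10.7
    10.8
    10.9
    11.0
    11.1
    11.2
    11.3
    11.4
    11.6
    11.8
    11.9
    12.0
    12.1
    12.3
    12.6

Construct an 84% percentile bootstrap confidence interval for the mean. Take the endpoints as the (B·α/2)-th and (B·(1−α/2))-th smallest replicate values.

(9.6, 12.1)

α = 0.16; lower rank = 25 × 0.080 = 2; upper rank = 25 × 0.920 = 23.
The 2nd smallest replicate is 9.6; the 23rd is 12.1.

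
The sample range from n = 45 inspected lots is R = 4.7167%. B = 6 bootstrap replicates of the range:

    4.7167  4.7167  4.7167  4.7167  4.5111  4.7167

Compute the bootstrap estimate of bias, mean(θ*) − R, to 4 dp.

bias = −0.0343

mean(θ*) = (4.7167 + 4.7167 + 4.7167 + 4.7167 + 4.5111 + 4.7167) / 6 = 4.68243
bias = 4.68243 − 4.7167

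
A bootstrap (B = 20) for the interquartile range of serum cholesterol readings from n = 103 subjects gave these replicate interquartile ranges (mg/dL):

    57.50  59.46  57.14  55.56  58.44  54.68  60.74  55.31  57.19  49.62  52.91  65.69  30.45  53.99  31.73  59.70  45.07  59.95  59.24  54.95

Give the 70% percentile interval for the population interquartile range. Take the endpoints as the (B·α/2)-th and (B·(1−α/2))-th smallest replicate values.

Sorted replicates: 30.45, 31.73, 45.07, 49.62, 52.91, 53.99, 54.68, 54.95, 55.31, 55.56, 57.14, 57.19, 57.50, 58.44, 59.24, 59.46, 59.70, 59.95, 60.74, 65.69
α = 0.30; lower rank = 20 × 0.150 = 3; upper rank = 20 × 0.850 = 17.
The 3rd smallest replicate is 45.07; the 17th is 59.70.

(45.07, 59.70)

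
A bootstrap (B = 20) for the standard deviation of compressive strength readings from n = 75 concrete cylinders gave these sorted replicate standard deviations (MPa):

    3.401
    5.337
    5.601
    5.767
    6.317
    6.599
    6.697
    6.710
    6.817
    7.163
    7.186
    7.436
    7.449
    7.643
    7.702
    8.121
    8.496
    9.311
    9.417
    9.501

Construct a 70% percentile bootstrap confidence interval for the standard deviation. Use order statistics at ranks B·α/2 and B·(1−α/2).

α = 0.30; lower rank = 20 × 0.150 = 3; upper rank = 20 × 0.850 = 17.
The 3rd smallest replicate is 5.601; the 17th is 8.496.

(5.601, 8.496)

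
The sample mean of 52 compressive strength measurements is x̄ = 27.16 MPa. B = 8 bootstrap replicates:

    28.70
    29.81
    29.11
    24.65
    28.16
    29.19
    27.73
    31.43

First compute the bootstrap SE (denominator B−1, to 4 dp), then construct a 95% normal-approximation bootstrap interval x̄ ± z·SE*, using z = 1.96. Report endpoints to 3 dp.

(23.336, 30.984)

Mean of replicates = 28.5975; sum of squared deviations = 26.6442; SE* = √(26.6442/7) = 1.9510
Margin = 1.96 × 1.9510 = 3.8240
Interval: 27.16 ± 3.8240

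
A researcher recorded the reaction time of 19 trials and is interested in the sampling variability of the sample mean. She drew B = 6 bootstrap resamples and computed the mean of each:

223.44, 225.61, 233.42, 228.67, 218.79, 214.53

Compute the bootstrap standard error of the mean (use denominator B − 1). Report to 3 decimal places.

SE* = 6.786

Bootstrap SE is the standard deviation of the 6 replicate means.
Mean of replicates: (223.44 + 225.61 + 233.42 + 228.67 + 218.79 + 214.53) / 6 = 1344.4600 / 6 = 224.0767
Sum of squared deviations: (−0.6367)² + (+1.5333)² + (+9.3433)² + (+4.5933)² + (−5.2867)² + (−9.5467)² = 230.2407
Variance = 230.2407 / 5 = 46.0481
SE* = √46.0481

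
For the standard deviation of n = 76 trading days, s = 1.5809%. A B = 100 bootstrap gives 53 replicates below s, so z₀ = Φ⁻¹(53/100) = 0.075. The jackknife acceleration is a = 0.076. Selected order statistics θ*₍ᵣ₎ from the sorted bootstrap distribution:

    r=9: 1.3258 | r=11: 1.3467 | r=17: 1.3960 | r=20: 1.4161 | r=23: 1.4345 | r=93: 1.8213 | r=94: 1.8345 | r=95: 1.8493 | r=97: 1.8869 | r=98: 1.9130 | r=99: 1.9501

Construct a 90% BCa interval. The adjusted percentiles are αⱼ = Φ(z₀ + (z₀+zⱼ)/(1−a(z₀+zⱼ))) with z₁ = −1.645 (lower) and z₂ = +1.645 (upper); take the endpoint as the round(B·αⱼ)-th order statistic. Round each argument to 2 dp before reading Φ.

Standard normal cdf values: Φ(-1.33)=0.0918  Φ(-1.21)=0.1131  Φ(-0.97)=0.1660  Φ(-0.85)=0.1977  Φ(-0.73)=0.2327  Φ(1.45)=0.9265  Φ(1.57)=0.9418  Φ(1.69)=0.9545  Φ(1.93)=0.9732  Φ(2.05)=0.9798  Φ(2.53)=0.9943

Lower: z₀ + z₁ = 0.075 + (-1.645) = -1.570; 1 − a(z₀+z₁) = 1 − (0.076)(-1.570) = 1.1193; argument = 0.075 + (-1.570)/1.1193 = -1.3276 → -1.33.
α₁ = Φ(-1.33) = 0.0918; rank = round(100 × 0.0918) = 9; θ*₍9₎ = 1.3258.
Upper: z₀ + z₂ = 1.720; 1 − a(z₀+z₂) = 0.8693; argument = 2.0536 → 2.05; α₂ = 0.9798; rank = 98; θ*₍98₎ = 1.9130.

(1.3258, 1.9130)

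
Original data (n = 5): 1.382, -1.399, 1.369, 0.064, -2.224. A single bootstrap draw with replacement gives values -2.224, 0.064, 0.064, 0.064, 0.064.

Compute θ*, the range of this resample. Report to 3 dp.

Range = 0.064 − -2.224 = 2.288

θ* = 2.288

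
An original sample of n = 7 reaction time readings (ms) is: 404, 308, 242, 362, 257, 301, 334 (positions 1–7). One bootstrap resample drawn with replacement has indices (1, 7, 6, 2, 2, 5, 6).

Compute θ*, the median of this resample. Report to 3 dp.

θ* = 308.000

Resample values: 404, 334, 301, 308, 308, 257, 301.
Sorted: 257, 301, 301, 308, 308, 334, 404
Median = middle value = 308.000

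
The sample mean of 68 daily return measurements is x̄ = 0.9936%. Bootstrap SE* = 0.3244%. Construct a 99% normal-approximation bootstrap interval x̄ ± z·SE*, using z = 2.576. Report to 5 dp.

Margin = 2.576 × 0.3244 = 0.835654
Interval: 0.9936 ± 0.835654

(0.15795, 1.82925)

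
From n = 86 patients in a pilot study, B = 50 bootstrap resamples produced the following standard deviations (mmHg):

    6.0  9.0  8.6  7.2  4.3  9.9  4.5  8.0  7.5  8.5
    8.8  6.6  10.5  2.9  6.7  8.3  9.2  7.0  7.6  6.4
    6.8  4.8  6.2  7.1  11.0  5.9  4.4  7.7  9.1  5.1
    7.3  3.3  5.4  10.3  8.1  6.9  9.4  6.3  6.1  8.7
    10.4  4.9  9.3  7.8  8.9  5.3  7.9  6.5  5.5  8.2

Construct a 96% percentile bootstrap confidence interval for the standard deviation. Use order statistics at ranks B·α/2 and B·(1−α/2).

(2.9, 10.5)

Sorted replicates: 2.9, 3.3, 4.3, 4.4, 4.5, 4.8, 4.9, 5.1, 5.3, 5.4, 5.5, 5.9, 6.0, 6.1, 6.2, 6.3, 6.4, 6.5, 6.6, 6.7, 6.8, 6.9, 7.0, 7.1, 7.2, 7.3, 7.5, 7.6, 7.7, 7.8, 7.9, 8.0, 8.1, 8.2, 8.3, 8.5, 8.6, 8.7, 8.8, 8.9, 9.0, 9.1, 9.2, 9.3, 9.4, 9.9, 10.3, 10.4, 10.5, 11.0
α = 0.04; lower rank = 50 × 0.020 = 1; upper rank = 50 × 0.980 = 49.
The 1st smallest replicate is 2.9; the 49th is 10.5.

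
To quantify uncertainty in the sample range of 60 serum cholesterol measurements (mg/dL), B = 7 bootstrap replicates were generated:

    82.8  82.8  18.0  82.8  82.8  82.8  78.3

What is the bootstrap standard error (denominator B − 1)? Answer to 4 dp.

SE* = 24.2666

Bootstrap SE is the standard deviation of the 7 replicate ranges.
Mean of replicates: (82.8 + 82.8 + 18.0 + 82.8 + 82.8 + 82.8 + 78.3) / 7 = 510.30000 / 7 = 72.90000
Sum of squared deviations: (+9.90000)² + (+9.90000)² + (−54.90000)² + (+9.90000)² + (+9.90000)² + (+9.90000)² + (+5.40000)² = 3533.22000
Variance = 3533.22000 / 6 = 588.87000
SE* = √588.87000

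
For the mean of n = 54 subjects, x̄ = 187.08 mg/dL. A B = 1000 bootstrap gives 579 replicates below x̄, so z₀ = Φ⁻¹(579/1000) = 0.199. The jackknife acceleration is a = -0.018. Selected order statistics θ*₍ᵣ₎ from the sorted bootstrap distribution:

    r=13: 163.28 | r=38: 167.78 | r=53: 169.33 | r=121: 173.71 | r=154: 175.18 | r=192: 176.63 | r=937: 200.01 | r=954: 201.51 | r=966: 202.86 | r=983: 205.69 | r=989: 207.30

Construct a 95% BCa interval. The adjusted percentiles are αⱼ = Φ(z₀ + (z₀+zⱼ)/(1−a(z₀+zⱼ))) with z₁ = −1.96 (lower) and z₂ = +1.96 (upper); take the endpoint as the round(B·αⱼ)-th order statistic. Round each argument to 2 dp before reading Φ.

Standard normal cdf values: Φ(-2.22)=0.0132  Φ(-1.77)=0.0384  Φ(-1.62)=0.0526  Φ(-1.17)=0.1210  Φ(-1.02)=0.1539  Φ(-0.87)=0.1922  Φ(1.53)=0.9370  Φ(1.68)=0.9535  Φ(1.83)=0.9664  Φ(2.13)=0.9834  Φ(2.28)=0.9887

Lower: z₀ + z₁ = 0.199 + (-1.960) = -1.761; 1 − a(z₀+z₁) = 1 − (-0.018)(-1.761) = 0.9683; argument = 0.199 + (-1.761)/0.9683 = -1.6196 → -1.62.
α₁ = Φ(-1.62) = 0.0526; rank = round(1000 × 0.0526) = 53; θ*₍53₎ = 169.33.
Upper: z₀ + z₂ = 2.159; 1 − a(z₀+z₂) = 1.0389; argument = 2.2772 → 2.28; α₂ = 0.9887; rank = 989; θ*₍989₎ = 207.30.

(169.33, 207.30)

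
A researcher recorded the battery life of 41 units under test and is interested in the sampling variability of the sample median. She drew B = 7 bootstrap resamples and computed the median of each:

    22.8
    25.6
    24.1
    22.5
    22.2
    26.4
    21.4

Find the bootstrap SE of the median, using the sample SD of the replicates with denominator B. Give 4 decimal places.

SE* = 1.7211

Bootstrap SE is the standard deviation of the 7 replicate medians.
Mean of replicates: (22.8 + 25.6 + 24.1 + 22.5 + 22.2 + 26.4 + 21.4) / 7 = 165.00000 / 7 = 23.57143
Sum of squared deviations: (−0.77143)² + (+2.02857)² + (+0.52857)² + (−1.07143)² + (−1.37143)² + (+2.82857)² + (−2.17143)² = 20.73429
Variance = 20.73429 / 7 = 2.96204
SE* = √2.96204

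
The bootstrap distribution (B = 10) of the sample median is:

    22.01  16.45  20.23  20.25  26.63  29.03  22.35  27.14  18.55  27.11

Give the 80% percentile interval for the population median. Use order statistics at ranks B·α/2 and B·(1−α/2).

(16.45, 27.14)

Sorted replicates: 16.45, 18.55, 20.23, 20.25, 22.01, 22.35, 26.63, 27.11, 27.14, 29.03
α = 0.20; lower rank = 10 × 0.100 = 1; upper rank = 10 × 0.900 = 9.
The 1st smallest replicate is 16.45; the 9th is 27.14.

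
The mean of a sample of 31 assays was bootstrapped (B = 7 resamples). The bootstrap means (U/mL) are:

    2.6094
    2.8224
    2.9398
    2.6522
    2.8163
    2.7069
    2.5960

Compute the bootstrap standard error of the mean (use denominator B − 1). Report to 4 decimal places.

Bootstrap SE is the standard deviation of the 7 replicate means.
Mean of replicates: (2.6094 + 2.8224 + 2.9398 + 2.6522 + 2.8163 + 2.7069 + 2.5960) / 7 = 19.14300 / 7 = 2.73471
Sum of squared deviations: (−0.12531)² + (+0.08769)² + (+0.20509)² + (−0.08251)² + (+0.08159)² + (−0.02781)² + (−0.13871)² = 0.09893
Variance = 0.09893 / 6 = 0.01649
SE* = √0.01649

SE* = 0.1284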